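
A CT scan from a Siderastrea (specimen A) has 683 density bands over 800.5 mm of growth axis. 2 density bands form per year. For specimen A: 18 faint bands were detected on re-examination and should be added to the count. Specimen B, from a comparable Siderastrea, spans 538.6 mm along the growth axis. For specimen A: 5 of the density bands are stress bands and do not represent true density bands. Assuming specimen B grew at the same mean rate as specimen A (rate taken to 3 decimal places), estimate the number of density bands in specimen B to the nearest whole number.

Specimen A: after corrections the count is 683 − 5 + 18 = 696 density bands.
Specimen A: with 2 density bands per year, 696 / 2 = 348 years.
A: Mean rate = 800.5 mm / 348 years ≈ 2.300 mm/year.
B spans 538.6 / 2.300 = 234.17 years; at 2 density bands per year that is 234.17 × 2 ≈ 468 density bands.

468 density bands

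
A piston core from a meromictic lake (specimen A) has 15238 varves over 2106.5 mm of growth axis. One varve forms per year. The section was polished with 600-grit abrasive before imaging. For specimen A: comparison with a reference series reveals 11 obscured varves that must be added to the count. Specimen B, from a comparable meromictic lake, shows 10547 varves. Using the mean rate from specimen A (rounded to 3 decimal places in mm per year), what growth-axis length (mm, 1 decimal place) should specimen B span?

1455.5 mm

Specimen A: after corrections the count is 15238 + 11 = 15249 varves.
A: Extension rate ≈ 2106.5 / 15249 = 0.138 mm/yr.
B's length ≈ 0.138 × 10547 = 1455.5 mm.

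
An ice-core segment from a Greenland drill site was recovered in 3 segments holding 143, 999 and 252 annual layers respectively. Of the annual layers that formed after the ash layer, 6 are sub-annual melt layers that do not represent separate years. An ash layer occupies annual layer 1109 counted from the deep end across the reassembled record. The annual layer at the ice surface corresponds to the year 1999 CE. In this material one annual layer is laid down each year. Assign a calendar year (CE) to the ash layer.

Total annual layers = 143 + 999 + 252 = 1394.
Between annual layer 1109 and the ice surface there are 1394 − 1109 = 285 annual layers.
Removing the 6 false annual layers leaves 285 − 6 = 279 true annual layers beyond the ash layer.
The annual layer at the ice surface is 1999 CE, so the ash layer dates to 1999 − 279 = 1720 CE.

1720 CE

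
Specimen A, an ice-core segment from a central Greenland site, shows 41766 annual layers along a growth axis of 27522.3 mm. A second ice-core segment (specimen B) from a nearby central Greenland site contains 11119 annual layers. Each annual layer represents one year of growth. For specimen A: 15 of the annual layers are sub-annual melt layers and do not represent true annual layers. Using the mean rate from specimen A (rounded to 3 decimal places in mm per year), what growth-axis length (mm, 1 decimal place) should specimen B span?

Specimen A: true annual layer count = 41766 − 15 = 41751.
A: Mean rate = 27522.3 mm / 41751 years ≈ 0.659 mm/year.
For B, 0.659 mm/year × 11119 years = 7327.4 mm.

7327.4 mm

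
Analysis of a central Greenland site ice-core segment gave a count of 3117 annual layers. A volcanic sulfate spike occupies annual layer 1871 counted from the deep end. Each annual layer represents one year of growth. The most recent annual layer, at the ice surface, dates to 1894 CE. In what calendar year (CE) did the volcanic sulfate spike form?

Between annual layer 1871 and the ice surface there are 3117 − 1871 = 1246 annual layers.
1894 − 1246 = 648 CE.

648 CE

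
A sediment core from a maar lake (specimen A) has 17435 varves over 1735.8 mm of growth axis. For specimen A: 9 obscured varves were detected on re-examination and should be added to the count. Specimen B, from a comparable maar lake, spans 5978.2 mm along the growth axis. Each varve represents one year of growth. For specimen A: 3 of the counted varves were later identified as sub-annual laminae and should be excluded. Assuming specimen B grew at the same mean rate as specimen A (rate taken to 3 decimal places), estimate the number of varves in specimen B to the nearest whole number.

59782 varves

Specimen A: correcting the raw count gives 17435 − 3 + 9 = 17441 true varves.
A: Mean rate = 1735.8 mm / 17441 years ≈ 0.100 mm/year.
For B, 5978.2 / 0.100 = 59782.00 years ≈ 59782 varves.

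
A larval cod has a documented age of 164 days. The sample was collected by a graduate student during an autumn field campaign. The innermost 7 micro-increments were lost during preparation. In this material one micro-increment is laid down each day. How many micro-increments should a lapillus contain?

Expected micro-increments over 164 days: 164.
164 − 7 missed = 157 micro-increments expected in the prepared section.

157 micro-increments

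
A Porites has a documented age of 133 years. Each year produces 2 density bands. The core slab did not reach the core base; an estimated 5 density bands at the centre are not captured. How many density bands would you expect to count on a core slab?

Expected density bands: 133 × 2 = 266.
Less the 5 uncaptured density bands: 266 − 5 = 261.

261 density bands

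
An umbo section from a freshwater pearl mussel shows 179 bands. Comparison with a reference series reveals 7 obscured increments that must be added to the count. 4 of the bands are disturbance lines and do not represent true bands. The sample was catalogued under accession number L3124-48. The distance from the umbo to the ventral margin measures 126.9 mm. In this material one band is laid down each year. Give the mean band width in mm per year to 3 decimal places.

Correcting the raw count gives 179 − 4 + 7 = 182 true bands.
126.9 mm over 182 years gives 126.9 / 182 ≈ 0.697 mm per year.

0.697 mm per year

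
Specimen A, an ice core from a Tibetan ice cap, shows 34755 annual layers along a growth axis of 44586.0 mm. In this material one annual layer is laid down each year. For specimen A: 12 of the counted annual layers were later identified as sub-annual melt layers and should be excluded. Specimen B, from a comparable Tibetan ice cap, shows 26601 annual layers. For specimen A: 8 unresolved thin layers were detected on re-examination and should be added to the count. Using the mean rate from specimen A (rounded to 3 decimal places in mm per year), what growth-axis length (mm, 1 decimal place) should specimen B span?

Specimen A: correcting the raw count gives 34755 − 12 + 8 = 34751 true annual layers.
A: 44586.0 mm over 34751 years gives 44586.0 / 34751 ≈ 1.283 mm per year.
B's length ≈ 1.283 × 26601 = 34129.1 mm.

34129.1 mm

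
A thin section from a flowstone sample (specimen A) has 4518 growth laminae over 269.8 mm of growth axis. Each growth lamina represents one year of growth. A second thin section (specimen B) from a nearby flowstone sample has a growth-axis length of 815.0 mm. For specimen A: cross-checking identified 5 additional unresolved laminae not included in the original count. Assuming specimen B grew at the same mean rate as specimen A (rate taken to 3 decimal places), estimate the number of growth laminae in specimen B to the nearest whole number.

Specimen A: adjusted count: 4518 + 5 = 4523 growth laminae.
A: 269.8 mm over 4523 years gives 269.8 / 4523 ≈ 0.060 mm per year.
Specimen B: 815.0 mm / 0.060 mm per year = 13583.33 years ≈ 13583 growth laminae.

13583 growth laminae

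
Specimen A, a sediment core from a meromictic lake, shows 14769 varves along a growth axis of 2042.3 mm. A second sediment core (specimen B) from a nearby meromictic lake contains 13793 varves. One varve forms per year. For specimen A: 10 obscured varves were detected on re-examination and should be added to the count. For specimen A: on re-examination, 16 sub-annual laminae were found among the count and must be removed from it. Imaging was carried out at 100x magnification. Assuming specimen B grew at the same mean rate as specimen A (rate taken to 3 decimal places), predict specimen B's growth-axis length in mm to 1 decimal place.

1903.4 mm

Specimen A: correcting the raw count gives 14769 − 16 + 10 = 14763 true varves.
A: Mean rate = 2042.3 mm / 14763 years ≈ 0.138 mm/yr.
For B, 0.138 mm/year × 13793 years = 1903.4 mm.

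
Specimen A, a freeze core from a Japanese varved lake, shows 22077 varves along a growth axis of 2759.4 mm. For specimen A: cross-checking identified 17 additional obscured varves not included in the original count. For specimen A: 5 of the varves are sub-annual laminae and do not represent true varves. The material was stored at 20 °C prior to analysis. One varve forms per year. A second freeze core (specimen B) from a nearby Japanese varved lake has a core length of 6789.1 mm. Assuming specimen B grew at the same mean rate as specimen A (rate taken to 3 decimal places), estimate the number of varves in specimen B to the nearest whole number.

Specimen A: true varve count = 22077 − 5 + 17 = 22089.
A: 2759.4 mm over 22089 years gives 2759.4 / 22089 ≈ 0.125 mm per year.
B spans 6789.1 / 0.125 = 54312.80 years ≈ 54313 varves.

54313 varves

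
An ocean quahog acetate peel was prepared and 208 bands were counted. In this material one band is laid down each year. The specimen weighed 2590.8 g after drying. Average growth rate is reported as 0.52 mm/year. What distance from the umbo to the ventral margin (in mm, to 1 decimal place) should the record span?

The record spans 208 years at 0.52 mm per year.
Predicted length = 0.52 mm/year × 208 years = 108.2 mm.

108.2 mm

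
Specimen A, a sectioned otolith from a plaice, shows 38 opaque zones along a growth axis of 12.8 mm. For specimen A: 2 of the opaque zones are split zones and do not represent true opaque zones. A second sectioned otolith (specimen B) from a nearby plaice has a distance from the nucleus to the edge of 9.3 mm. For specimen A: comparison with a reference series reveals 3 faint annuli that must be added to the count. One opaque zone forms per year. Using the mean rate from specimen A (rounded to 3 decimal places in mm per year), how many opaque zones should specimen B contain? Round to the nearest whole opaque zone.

Specimen A: after corrections the count is 38 − 2 + 3 = 39 opaque zones.
A: Extension rate ≈ 12.8 / 39 = 0.328 mm per year.
For B, 9.3 / 0.328 = 28.35 years ≈ 28 opaque zones.

28 opaque zones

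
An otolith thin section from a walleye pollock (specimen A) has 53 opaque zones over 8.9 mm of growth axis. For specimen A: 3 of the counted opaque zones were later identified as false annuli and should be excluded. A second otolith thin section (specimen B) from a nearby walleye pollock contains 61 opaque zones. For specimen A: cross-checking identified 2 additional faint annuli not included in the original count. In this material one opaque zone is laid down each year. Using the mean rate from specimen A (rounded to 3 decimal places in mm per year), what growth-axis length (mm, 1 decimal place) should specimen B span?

10.4 mm

Specimen A: correcting the raw count gives 53 − 3 + 2 = 52 true opaque zones.
A: Extension rate ≈ 8.9 / 52 = 0.171 mm/yr.
For B, 0.171 mm/year × 61 years = 10.4 mm.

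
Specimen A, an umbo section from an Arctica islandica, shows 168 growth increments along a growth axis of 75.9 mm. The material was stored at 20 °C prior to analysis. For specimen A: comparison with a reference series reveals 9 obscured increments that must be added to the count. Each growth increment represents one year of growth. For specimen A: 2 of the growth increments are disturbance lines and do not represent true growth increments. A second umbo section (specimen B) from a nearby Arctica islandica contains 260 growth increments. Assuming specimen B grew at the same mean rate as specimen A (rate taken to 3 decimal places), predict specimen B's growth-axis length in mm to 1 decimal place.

Specimen A: true growth increment count = 168 − 2 + 9 = 175.
A: Extension rate ≈ 75.9 / 175 = 0.434 mm/year.
B's length ≈ 0.434 × 260 = 112.8 mm.

112.8 mm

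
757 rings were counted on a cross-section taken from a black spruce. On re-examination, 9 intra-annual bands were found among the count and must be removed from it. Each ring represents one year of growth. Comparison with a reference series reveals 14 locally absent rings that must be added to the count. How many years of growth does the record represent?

762 years

Correcting the raw count gives 757 − 9 + 14 = 762 true rings.
One ring per year makes the duration 762 years.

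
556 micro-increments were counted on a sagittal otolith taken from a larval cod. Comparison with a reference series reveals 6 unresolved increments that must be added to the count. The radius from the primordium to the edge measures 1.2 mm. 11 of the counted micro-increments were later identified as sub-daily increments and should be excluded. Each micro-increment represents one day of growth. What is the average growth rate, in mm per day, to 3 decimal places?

Correcting the raw count gives 556 − 11 + 6 = 551 true micro-increments.
Mean rate = 1.2 mm / 551 days ≈ 0.002 mm per day.

0.002 mm per day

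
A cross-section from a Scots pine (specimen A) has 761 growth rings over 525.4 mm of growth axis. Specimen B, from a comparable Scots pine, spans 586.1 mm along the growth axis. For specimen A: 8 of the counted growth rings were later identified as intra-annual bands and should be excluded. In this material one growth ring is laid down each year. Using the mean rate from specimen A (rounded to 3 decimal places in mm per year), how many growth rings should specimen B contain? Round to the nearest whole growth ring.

Specimen A: true growth ring count = 761 − 8 = 753.
A: 525.4 mm over 753 years gives 525.4 / 753 ≈ 0.698 mm/yr.
Specimen B: 586.1 mm / 0.698 mm per year = 839.68 years ≈ 840 growth rings.

840 growth rings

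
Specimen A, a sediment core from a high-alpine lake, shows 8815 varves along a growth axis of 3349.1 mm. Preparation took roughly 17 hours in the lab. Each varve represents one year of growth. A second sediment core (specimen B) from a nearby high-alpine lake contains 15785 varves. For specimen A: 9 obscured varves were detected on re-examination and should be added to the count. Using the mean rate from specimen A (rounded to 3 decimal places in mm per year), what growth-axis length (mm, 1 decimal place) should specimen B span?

Specimen A: true varve count = 8815 + 9 = 8824.
A: Extension rate ≈ 3349.1 / 8824 = 0.380 mm per year.
B's length ≈ 0.380 × 15785 = 5998.3 mm.

5998.3 mm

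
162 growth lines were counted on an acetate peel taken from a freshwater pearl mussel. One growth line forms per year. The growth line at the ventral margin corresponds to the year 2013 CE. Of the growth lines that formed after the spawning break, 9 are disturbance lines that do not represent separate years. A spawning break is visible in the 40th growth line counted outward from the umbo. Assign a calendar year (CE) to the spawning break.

1900 CE

The spawning break sits at growth line 40 from the umbo, so 162 − 40 = 122 growth lines formed after it.
Removing the 9 false growth lines leaves 122 − 9 = 113 true growth lines beyond the spawning break.
The growth line at the ventral margin is 2013 CE, so the spawning break dates to 2013 − 113 = 1900 CE.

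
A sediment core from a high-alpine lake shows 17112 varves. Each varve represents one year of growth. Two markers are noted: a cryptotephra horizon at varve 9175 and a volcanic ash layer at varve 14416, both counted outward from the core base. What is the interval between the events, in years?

Separation: 14416 − 9175 = 5241 varves.
That is 5241 years at one varve per year.

5241 yr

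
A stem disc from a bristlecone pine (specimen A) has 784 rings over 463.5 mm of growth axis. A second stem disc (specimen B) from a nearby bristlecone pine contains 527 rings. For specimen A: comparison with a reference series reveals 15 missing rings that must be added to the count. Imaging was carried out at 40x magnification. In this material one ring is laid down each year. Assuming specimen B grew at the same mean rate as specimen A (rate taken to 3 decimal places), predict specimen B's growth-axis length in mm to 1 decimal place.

305.7 mm

Specimen A: after corrections the count is 784 + 15 = 799 rings.
A: Mean rate = 463.5 mm / 799 years ≈ 0.580 mm/yr.
Length of B = 0.580 × 527 = 305.7 mm.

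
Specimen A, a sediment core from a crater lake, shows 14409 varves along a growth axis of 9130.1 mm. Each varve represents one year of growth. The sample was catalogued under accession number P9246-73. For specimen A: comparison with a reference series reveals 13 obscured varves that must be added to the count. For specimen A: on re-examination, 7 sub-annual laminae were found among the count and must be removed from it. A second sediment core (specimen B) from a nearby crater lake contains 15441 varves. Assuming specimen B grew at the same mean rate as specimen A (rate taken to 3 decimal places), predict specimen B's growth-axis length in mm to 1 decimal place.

9774.2 mm

Specimen A: true varve count = 14409 − 7 + 13 = 14415.
A: Extension rate ≈ 9130.1 / 14415 = 0.633 mm/year.
B's length ≈ 0.633 × 15441 = 9774.2 mm.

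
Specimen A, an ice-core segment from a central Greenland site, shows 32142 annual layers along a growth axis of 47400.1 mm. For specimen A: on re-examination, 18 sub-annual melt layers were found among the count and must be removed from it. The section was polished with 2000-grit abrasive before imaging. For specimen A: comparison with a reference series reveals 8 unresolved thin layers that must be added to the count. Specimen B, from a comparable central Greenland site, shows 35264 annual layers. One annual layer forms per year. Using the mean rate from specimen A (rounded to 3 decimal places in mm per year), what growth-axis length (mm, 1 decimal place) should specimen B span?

Specimen A: adjusted count: 32142 − 18 + 8 = 32132 annual layers.
A: Mean rate = 47400.1 mm / 32132 years ≈ 1.475 mm/yr.
Length of B = 1.475 × 35264 = 52014.4 mm.

52014.4 mm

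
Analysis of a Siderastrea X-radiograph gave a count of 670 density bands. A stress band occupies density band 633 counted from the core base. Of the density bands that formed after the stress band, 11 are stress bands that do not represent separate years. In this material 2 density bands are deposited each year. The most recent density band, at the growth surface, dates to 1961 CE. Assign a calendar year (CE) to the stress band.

The stress band sits at density band 633 from the core base, so 670 − 633 = 37 density bands formed after it.
37 − 11 false = 26 true density bands after the stress band.
26 density bands at 2 per year is 26 / 2 = 13 years.
Counting back 13 years from 1961 CE places the stress band in 1961 − 13 = 1948 CE.

1948 CE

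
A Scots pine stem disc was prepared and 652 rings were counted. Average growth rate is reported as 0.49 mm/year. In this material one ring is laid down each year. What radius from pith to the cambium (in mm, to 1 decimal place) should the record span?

The record spans 652 years at 0.49 mm per year.
652 years at 0.49 mm/year gives 0.49 × 652 = 319.5 mm.

319.5 mm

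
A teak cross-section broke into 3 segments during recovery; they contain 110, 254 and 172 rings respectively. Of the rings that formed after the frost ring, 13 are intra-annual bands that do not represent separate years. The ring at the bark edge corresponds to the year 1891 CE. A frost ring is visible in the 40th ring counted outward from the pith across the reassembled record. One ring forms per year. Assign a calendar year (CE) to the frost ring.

1408 CE

Total rings = 110 + 254 + 172 = 536.
Between ring 40 and the bark edge there are 536 − 40 = 496 rings.
496 − 13 false = 483 true rings after the frost ring.
The ring at the bark edge is 1891 CE, so the frost ring dates to 1891 − 483 = 1408 CE.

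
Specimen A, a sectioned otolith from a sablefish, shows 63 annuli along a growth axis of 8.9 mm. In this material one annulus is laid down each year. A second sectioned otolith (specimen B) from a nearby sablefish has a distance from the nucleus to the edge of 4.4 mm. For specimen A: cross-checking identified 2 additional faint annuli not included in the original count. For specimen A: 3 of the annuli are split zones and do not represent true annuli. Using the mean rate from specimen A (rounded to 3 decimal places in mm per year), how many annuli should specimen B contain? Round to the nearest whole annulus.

31 annuli

Specimen A: true annulus count = 63 − 3 + 2 = 62.
A: Mean rate = 8.9 mm / 62 years ≈ 0.144 mm/yr.
Specimen B: 4.4 mm / 0.144 mm per year = 30.56 years ≈ 31 annuli.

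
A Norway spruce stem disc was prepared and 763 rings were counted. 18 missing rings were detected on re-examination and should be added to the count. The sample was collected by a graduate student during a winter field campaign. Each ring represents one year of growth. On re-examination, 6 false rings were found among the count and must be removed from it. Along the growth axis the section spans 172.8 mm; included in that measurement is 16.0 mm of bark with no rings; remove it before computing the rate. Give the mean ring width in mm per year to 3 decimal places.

0.202 mm per year

True ring count = 763 − 6 + 18 = 775.
Removing the 16.0 mm offcut leaves 172.8 − 16.0 = 156.8 mm.
Mean rate = 156.8 mm / 775 years ≈ 0.202 mm per year.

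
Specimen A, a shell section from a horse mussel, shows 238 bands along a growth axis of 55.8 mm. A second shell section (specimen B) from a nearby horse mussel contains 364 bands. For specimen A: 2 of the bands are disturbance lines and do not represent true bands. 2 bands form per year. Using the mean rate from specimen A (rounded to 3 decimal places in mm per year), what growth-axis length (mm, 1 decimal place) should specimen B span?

Specimen A: after corrections the count is 238 − 2 = 236 bands.
Specimen A: dividing by 2 bands per year: 236 / 2 = 118 years.
A: Mean rate = 55.8 mm / 118 years ≈ 0.473 mm/year.
Specimen B: with 2 bands per year, 364 / 2 = 182 years. For B, 0.473 mm/year × 182 years = 86.1 mm.

86.1 mm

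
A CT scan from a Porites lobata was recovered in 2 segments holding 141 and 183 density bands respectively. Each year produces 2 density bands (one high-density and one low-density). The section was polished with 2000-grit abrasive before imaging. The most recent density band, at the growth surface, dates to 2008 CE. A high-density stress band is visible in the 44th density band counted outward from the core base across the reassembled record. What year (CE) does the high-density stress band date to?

1868 CE

Total density bands = 141 + 183 = 324.
The high-density stress band sits at density band 44 from the core base, so 324 − 44 = 280 density bands formed after it.
With 2 density bands per year, 280 / 2 = 140 years.
Counting back 140 years from 2008 CE places the high-density stress band in 2008 − 140 = 1868 CE.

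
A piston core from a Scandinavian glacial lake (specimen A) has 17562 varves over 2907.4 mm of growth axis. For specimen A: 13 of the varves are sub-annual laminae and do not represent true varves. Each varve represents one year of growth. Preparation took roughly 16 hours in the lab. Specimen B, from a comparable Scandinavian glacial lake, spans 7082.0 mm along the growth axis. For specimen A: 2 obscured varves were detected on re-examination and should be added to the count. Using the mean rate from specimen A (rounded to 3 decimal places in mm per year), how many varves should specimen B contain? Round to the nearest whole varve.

Specimen A: after corrections the count is 17562 − 13 + 2 = 17551 varves.
A: Mean rate = 2907.4 mm / 17551 years ≈ 0.166 mm/yr.
Specimen B: 7082.0 mm / 0.166 mm per year = 42662.65 years ≈ 42663 varves.

42663 varves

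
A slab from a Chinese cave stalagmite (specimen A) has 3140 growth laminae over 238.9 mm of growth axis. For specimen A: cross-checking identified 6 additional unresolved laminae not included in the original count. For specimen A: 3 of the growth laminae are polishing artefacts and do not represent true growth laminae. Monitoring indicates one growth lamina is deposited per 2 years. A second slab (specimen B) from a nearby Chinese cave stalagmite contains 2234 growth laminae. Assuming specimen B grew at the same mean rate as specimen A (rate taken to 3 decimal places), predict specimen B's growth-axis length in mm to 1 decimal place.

Specimen A: after corrections the count is 3140 − 3 + 6 = 3143 growth laminae.
Specimen A: 3143 growth laminae at 2 years each span 3143 × 2 = 6286 years.
A: Mean rate = 238.9 mm / 6286 years ≈ 0.038 mm/yr.
Specimen B: multiplying by 2 years per growth lamina: 2234 × 2 = 4468 years. B's length ≈ 0.038 × 4468 = 169.8 mm.

169.8 mm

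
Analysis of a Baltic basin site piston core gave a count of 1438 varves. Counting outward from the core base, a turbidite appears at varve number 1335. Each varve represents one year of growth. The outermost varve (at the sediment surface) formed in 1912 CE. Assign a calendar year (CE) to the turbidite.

1809 CE

Between varve 1335 and the sediment surface there are 1438 − 1335 = 103 varves.
The varve at the sediment surface is 1912 CE, so the turbidite dates to 1912 − 103 = 1809 CE.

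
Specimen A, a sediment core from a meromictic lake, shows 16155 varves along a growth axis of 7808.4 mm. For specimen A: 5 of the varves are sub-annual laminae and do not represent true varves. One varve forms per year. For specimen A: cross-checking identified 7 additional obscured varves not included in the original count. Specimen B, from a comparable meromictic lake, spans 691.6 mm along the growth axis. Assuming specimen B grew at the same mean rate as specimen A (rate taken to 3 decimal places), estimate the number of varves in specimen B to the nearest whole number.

Specimen A: after corrections the count is 16155 − 5 + 7 = 16157 varves.
A: 7808.4 mm over 16157 years gives 7808.4 / 16157 ≈ 0.483 mm/yr.
B spans 691.6 / 0.483 = 1431.88 years ≈ 1432 varves.

1432 varves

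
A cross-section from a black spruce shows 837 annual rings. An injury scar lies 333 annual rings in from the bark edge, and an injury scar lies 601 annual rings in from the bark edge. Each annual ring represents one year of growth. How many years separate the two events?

Separation: 601 − 333 = 268 annual rings.
One annual ring per year makes the interval 268 years.

268 years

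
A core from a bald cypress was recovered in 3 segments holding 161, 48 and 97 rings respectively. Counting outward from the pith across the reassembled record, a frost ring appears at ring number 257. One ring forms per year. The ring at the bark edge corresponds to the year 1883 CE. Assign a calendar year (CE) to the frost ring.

1834 CE

Total rings = 161 + 48 + 97 = 306.
The frost ring sits at ring 257 from the pith, so 306 − 257 = 49 rings formed after it.
The ring at the bark edge is 1883 CE, so the frost ring dates to 1883 − 49 = 1834 CE.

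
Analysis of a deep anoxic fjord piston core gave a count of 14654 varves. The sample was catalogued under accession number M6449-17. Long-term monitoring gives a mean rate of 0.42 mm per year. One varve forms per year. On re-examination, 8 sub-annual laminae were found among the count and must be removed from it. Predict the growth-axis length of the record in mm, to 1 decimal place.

True varve count = 14654 − 8 = 14646.
14646 years at 0.42 mm/year gives 0.42 × 14646 = 6151.3 mm.

6151.3 mm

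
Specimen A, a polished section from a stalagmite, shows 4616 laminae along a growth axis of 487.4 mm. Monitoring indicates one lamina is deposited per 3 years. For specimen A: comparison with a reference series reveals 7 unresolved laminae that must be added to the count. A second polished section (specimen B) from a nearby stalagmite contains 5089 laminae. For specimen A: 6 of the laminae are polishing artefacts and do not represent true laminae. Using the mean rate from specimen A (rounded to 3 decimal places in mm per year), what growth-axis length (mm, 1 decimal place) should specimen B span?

Specimen A: true lamina count = 4616 − 6 + 7 = 4617.
Specimen A: multiplying by 3 years per lamina: 4617 × 3 = 13851 years.
A: 487.4 mm over 13851 years gives 487.4 / 13851 ≈ 0.035 mm/year.
Specimen B: 5089 laminae at 3 years each span 5089 × 3 = 15267 years. Length of B = 0.035 × 15267 = 534.3 mm.

534.3 mm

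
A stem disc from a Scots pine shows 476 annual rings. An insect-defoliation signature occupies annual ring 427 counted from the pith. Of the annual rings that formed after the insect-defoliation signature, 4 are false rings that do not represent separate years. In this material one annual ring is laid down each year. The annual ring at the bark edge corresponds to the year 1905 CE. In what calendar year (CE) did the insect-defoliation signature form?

1860 CE

Between annual ring 427 and the bark edge there are 476 − 427 = 49 annual rings.
Excluding 4 false annual rings: 49 − 4 = 45.
1905 − 45 = 1860 CE.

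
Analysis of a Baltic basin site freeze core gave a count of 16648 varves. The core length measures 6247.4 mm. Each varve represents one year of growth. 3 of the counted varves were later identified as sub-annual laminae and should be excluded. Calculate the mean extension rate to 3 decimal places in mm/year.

0.375 mm/year

Adjusted count: 16648 − 3 = 16645 varves.
Mean rate = 6247.4 mm / 16645 years ≈ 0.375 mm/year.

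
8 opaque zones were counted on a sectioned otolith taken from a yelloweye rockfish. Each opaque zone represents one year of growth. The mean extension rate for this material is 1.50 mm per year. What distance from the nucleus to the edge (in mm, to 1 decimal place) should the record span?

12.0 mm

The record spans 8 years at 1.50 mm per year.
Length ≈ 1.50 × 8 = 12.0 mm.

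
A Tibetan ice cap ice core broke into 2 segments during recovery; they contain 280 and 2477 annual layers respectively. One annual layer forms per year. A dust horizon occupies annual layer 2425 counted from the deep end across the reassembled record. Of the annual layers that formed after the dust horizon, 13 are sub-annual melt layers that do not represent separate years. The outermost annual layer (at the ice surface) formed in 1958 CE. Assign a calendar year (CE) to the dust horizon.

Total annual layers = 280 + 2477 = 2757.
Between annual layer 2425 and the ice surface there are 2757 − 2425 = 332 annual layers.
Removing the 13 false annual layers leaves 332 − 13 = 319 true annual layers beyond the dust horizon.
1958 − 319 = 1639 CE.

1639 CE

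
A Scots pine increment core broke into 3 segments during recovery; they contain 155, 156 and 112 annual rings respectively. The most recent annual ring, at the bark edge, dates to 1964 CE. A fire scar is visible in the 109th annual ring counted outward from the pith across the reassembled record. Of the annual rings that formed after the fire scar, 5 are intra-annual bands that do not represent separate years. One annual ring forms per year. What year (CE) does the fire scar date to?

1655 CE

Total annual rings = 155 + 156 + 112 = 423.
423 − 109 = 314 annual rings lie beyond the fire scar toward the bark edge.
Excluding 5 false annual rings: 314 − 5 = 309.
The annual ring at the bark edge is 1964 CE, so the fire scar dates to 1964 − 309 = 1655 CE.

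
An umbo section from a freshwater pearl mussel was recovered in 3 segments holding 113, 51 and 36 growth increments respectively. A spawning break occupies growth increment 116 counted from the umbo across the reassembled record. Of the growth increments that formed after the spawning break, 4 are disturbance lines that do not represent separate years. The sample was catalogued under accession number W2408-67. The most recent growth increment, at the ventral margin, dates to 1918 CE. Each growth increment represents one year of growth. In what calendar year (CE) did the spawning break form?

Total growth increments = 113 + 51 + 36 = 200.
Between growth increment 116 and the ventral margin there are 200 − 116 = 84 growth increments.
Excluding 4 false growth increments: 84 − 4 = 80.
Counting back 80 years from 1918 CE places the spawning break in 1918 − 80 = 1838 CE.

1838 CE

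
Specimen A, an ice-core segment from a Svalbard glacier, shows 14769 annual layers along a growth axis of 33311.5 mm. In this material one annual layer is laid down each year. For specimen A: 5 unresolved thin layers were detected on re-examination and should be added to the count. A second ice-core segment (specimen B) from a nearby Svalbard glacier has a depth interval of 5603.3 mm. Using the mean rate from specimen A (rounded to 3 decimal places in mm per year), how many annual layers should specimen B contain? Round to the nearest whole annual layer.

2485 annual layers

Specimen A: adjusted count: 14769 + 5 = 14774 annual layers.
A: 33311.5 mm over 14774 years gives 33311.5 / 14774 ≈ 2.255 mm/yr.
For B, 5603.3 / 2.255 = 2484.83 years ≈ 2485 annual layers.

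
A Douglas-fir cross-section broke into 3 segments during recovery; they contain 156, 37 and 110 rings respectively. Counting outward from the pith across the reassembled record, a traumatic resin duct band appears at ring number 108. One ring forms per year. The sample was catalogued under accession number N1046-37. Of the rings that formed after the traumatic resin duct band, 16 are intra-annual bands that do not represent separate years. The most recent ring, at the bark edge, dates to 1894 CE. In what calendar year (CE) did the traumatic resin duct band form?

1715 CE

Total rings = 156 + 37 + 110 = 303.
Between ring 108 and the bark edge there are 303 − 108 = 195 rings.
Removing the 16 false rings leaves 195 − 16 = 179 true rings beyond the traumatic resin duct band.
The ring at the bark edge is 1894 CE, so the traumatic resin duct band dates to 1894 − 179 = 1715 CE.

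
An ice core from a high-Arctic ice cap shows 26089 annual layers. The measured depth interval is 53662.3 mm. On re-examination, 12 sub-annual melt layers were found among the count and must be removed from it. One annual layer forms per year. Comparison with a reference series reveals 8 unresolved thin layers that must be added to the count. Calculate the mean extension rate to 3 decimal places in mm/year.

2.057 mm/year

Correcting the raw count gives 26089 − 12 + 8 = 26085 true annual layers.
53662.3 mm over 26085 years gives 53662.3 / 26085 ≈ 2.057 mm/year.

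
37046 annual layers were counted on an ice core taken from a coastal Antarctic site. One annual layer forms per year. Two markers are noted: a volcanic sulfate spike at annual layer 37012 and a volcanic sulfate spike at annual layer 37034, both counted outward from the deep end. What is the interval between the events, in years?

37034 − 37012 = 22 annual layers lie between the two events.
One annual layer per year makes the interval 22 years.

22 years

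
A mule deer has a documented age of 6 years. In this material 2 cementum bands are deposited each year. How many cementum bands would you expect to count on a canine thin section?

With 2 cementum bands per year, 6 years would produce 6 × 2 = 12 cementum bands.
So 12 cementum bands should be present.

12 cementum bands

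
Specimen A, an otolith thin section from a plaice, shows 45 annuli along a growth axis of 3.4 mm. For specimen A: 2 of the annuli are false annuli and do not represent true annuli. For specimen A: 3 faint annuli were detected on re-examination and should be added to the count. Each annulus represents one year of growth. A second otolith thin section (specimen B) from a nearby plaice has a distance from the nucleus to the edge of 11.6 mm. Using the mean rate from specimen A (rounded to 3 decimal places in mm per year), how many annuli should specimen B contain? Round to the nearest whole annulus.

Specimen A: adjusted count: 45 − 2 + 3 = 46 annuli.
A: Mean rate = 3.4 mm / 46 years ≈ 0.074 mm/year.
B spans 11.6 / 0.074 = 156.76 years ≈ 157 annuli.

157 annuli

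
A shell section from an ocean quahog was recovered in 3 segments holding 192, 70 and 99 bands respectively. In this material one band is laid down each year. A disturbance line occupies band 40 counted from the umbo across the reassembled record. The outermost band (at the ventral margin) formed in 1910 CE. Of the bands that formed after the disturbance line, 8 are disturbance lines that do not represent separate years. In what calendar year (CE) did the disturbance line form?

1597 CE

Total bands = 192 + 70 + 99 = 361.
Between band 40 and the ventral margin there are 361 − 40 = 321 bands.
Removing the 8 false bands leaves 321 − 8 = 313 true bands beyond the disturbance line.
The band at the ventral margin is 1910 CE, so the disturbance line dates to 1910 − 313 = 1597 CE.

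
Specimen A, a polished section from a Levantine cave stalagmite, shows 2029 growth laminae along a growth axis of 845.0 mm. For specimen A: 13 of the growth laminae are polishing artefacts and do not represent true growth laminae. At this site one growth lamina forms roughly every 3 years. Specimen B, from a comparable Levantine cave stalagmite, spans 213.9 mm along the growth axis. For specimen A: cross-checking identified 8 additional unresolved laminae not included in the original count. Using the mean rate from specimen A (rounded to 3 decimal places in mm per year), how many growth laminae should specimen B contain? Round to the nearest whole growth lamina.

513 growth laminae

Specimen A: adjusted count: 2029 − 13 + 8 = 2024 growth laminae.
Specimen A: multiplying by 3 years per growth lamina: 2024 × 3 = 6072 years.
A: Extension rate ≈ 845.0 / 6072 = 0.139 mm/year.
For B, 213.9 / 0.139 = 1538.85 years; at 3 years per growth lamina that is 1538.85 / 3 ≈ 513 growth laminae.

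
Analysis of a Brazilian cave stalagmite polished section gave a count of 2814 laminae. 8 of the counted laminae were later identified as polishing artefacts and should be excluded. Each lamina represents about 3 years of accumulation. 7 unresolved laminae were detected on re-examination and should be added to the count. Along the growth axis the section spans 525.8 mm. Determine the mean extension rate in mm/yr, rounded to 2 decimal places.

0.06 mm/yr

True lamina count = 2814 − 8 + 7 = 2813.
2813 laminae at 3 years each span 2813 × 3 = 8439 years.
Extension rate ≈ 525.8 / 8439 = 0.06 mm/yr.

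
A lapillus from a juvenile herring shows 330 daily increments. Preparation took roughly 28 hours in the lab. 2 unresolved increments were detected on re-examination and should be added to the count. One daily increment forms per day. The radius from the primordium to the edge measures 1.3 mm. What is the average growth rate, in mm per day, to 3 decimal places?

0.004 mm per day

Adjusted count: 330 + 2 = 332 daily increments.
Mean rate = 1.3 mm / 332 days ≈ 0.004 mm per day.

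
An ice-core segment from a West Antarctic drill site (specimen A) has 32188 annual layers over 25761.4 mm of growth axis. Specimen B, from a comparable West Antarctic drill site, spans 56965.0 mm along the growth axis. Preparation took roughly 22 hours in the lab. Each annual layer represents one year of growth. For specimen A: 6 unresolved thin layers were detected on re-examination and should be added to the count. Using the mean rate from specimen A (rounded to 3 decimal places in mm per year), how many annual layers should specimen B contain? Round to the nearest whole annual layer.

Specimen A: correcting the raw count gives 32188 + 6 = 32194 true annual layers.
A: Mean rate = 25761.4 mm / 32194 years ≈ 0.800 mm/year.
For B, 56965.0 / 0.800 = 71206.25 years ≈ 71206 annual layers.

71206 annual layers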